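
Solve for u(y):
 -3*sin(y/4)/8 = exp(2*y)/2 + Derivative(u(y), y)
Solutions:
 u(y) = C1 - exp(2*y)/4 + 3*cos(y/4)/2


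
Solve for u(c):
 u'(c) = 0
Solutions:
 u(c) = C1


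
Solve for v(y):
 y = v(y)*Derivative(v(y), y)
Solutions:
 v(y) = -sqrt(C1 + y^2)
 v(y) = sqrt(C1 + y^2)


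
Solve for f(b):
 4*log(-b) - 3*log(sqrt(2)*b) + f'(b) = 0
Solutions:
 f(b) = C1 - b*log(b) + b*(1 + 3*log(2)/2 - 4*I*pi)


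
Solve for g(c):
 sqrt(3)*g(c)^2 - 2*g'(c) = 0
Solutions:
 g(c) = -2/(C1 + sqrt(3)*c)


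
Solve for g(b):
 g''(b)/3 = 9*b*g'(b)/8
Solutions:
 g(b) = C1 + C2*erfi(3*sqrt(3)*b/4)


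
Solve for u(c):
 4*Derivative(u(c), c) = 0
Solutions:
 u(c) = C1


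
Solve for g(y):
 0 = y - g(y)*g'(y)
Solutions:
 g(y) = -sqrt(C1 + y^2)
 g(y) = sqrt(C1 + y^2)


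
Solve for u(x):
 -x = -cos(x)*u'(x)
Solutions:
 u(x) = C1 + Integral(x/cos(x), x)


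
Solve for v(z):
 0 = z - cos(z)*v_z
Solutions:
 v(z) = C1 + Integral(z/cos(z), z)


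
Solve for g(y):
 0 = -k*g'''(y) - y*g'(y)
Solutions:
 g(y) = C1 + Integral(C2*airyai(y*(-1/k)^(1/3)) + C3*airybi(y*(-1/k)^(1/3)), y)


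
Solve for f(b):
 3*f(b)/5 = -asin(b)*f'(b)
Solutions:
 f(b) = C1*exp(-3*Integral(1/asin(b), b)/5)


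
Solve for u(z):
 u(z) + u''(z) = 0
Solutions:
 u(z) = C1*sin(z) + C2*cos(z)


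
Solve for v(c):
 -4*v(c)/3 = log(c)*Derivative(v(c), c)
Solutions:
 v(c) = C1*exp(-4*li(c)/3)


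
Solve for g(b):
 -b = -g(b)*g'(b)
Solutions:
 g(b) = -sqrt(C1 + b^2)
 g(b) = sqrt(C1 + b^2)


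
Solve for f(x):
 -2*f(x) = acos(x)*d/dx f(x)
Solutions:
 f(x) = C1*exp(-2*Integral(1/acos(x), x))


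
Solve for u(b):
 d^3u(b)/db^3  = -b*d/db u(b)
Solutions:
 u(b) = C1 + Integral(C2*airyai(-b) + C3*airybi(-b), b)


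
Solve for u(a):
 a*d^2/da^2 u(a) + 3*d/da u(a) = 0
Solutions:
 u(a) = C1 + C2/a^2


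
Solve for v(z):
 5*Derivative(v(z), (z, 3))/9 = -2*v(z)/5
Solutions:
 v(z) = C3*exp(z*(-90^(1/3) + 3*10^(1/3)*3^(2/3))/20)*sin(3*10^(1/3)*3^(1/6)*z/10) + C4*exp(z*(-90^(1/3) + 3*10^(1/3)*3^(2/3))/20)*cos(3*10^(1/3)*3^(1/6)*z/10) + C5*exp(-z*(90^(1/3) + 3*10^(1/3)*3^(2/3))/20) + (C1*sin(3*10^(1/3)*3^(1/6)*z/10) + C2*cos(3*10^(1/3)*3^(1/6)*z/10))*exp(90^(1/3)*z/10)


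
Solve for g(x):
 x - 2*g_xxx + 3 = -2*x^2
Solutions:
 g(x) = C1 + C2*x + C3*x^2 + x^5/60 + x^4/48 + x^3/4


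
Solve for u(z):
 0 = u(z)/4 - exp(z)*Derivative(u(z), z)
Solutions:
 u(z) = C1*exp(-exp(-z)/4)


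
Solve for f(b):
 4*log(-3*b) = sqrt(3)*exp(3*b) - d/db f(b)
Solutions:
 f(b) = C1 - 4*b*log(-b) + 4*b*(1 - log(3)) + sqrt(3)*exp(3*b)/3


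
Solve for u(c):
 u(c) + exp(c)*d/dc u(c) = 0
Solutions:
 u(c) = C1*exp(exp(-c))


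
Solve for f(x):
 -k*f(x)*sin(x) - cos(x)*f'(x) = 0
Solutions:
 f(x) = C1*exp(k*log(cos(x)))


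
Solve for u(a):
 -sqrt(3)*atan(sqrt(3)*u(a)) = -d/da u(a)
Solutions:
 Integral(1/atan(sqrt(3)*_y), (_y, u(a))) = C1 + sqrt(3)*a


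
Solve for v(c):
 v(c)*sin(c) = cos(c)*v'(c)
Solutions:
 v(c) = C1/cos(c)


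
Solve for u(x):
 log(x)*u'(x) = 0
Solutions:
 u(x) = C1


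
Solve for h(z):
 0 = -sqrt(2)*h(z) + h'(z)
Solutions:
 h(z) = C1*exp(sqrt(2)*z)


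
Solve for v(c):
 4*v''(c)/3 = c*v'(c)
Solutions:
 v(c) = C1 + C2*erfi(sqrt(6)*c/4)


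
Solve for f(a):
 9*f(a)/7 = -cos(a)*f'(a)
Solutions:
 f(a) = C1*(sin(a) - 1)^(9/14)/(sin(a) + 1)^(9/14)


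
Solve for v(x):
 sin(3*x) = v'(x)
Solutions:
 v(x) = C1 - cos(3*x)/3


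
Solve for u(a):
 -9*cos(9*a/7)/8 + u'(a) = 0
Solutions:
 u(a) = C1 + 7*sin(9*a/7)/8


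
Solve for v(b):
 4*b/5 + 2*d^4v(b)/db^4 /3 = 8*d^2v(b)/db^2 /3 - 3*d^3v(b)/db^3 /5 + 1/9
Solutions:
 v(b) = C1 + C2*b + C3*exp(-5*b/2) + C4*exp(8*b/5) + b^3/20 + 31*b^2/2400


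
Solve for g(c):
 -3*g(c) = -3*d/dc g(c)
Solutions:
 g(c) = C1*exp(c)


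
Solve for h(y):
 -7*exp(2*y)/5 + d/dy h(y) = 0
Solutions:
 h(y) = C1 + 7*exp(2*y)/10


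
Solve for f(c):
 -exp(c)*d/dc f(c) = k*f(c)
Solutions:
 f(c) = C1*exp(k*exp(-c))


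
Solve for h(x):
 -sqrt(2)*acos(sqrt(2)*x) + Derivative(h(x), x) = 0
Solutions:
 h(x) = C1 + sqrt(2)*(x*acos(sqrt(2)*x) - sqrt(2)*sqrt(1 - 2*x^2)/2)


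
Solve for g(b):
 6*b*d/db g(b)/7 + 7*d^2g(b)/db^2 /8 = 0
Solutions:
 g(b) = C1 + C2*erf(2*sqrt(6)*b/7)


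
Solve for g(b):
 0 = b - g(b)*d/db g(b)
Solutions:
 g(b) = -sqrt(C1 + b^2)
 g(b) = sqrt(C1 + b^2)


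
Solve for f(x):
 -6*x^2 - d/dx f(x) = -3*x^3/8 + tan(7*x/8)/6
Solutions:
 f(x) = C1 + 3*x^4/32 - 2*x^3 + 4*log(cos(7*x/8))/21


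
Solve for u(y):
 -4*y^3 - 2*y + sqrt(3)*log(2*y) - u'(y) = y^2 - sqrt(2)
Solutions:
 u(y) = C1 - y^4 - y^3/3 - y^2 + sqrt(3)*y*log(y) - sqrt(3)*y + sqrt(3)*y*log(2) + sqrt(2)*y


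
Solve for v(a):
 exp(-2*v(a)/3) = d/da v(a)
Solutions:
 v(a) = 3*log(-sqrt(C1 + a)) - 3*log(3) + 3*log(6)/2
 v(a) = 3*log(C1 + a)/2 - 3*log(3) + 3*log(6)/2


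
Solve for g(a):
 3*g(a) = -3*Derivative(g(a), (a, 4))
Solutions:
 g(a) = (C1*sin(sqrt(2)*a/2) + C2*cos(sqrt(2)*a/2))*exp(-sqrt(2)*a/2) + (C3*sin(sqrt(2)*a/2) + C4*cos(sqrt(2)*a/2))*exp(sqrt(2)*a/2)


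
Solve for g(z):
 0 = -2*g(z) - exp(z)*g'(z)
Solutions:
 g(z) = C1*exp(2*exp(-z))


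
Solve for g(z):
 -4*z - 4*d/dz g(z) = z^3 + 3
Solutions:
 g(z) = C1 - z^4/16 - z^2/2 - 3*z/4


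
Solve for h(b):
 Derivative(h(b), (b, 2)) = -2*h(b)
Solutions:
 h(b) = C1*sin(sqrt(2)*b) + C2*cos(sqrt(2)*b)


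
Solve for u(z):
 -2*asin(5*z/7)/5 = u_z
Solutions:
 u(z) = C1 - 2*z*asin(5*z/7)/5 - 2*sqrt(49 - 25*z^2)/25


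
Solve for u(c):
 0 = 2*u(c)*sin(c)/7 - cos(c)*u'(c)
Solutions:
 u(c) = C1/cos(c)^(2/7)


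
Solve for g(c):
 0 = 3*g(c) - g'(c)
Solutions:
 g(c) = C1*exp(3*c)


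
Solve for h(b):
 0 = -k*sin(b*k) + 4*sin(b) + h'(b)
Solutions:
 h(b) = C1 + 4*cos(b) - cos(b*k)


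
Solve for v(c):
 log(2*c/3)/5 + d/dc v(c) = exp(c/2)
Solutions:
 v(c) = C1 - c*log(c)/5 + c*(-log(2) + 1 + log(3))/5 + 2*exp(c/2)


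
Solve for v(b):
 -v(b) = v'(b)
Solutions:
 v(b) = C1*exp(-b)


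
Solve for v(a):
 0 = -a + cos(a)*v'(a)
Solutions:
 v(a) = C1 + Integral(a/cos(a), a)


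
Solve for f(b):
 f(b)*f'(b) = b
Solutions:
 f(b) = -sqrt(C1 + b^2)
 f(b) = sqrt(C1 + b^2)


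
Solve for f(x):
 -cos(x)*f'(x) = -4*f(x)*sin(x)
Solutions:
 f(x) = C1/cos(x)^4


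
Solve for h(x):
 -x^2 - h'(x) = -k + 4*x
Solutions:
 h(x) = C1 + k*x - x^3/3 - 2*x^2


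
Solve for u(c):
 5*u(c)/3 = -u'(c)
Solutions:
 u(c) = C1*exp(-5*c/3)


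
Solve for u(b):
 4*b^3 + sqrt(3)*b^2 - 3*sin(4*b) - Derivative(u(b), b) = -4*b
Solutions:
 u(b) = C1 + b^4 + sqrt(3)*b^3/3 + 2*b^2 + 3*cos(4*b)/4


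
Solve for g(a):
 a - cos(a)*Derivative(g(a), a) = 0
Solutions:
 g(a) = C1 + Integral(a/cos(a), a)


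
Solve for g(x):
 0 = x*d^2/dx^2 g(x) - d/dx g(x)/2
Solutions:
 g(x) = C1 + C2*x^(3/2)


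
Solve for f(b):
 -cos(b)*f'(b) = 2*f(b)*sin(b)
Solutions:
 f(b) = C1*cos(b)^2


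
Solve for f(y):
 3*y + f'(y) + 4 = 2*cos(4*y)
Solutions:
 f(y) = C1 - 3*y^2/2 - 4*y + sin(4*y)/2


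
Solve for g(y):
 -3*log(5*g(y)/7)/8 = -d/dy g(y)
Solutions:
 -8*Integral(1/(log(_y) - log(7) + log(5)), (_y, g(y)))/3 = C1 - y


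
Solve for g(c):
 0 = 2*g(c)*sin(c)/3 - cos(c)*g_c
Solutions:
 g(c) = C1/cos(c)^(2/3)


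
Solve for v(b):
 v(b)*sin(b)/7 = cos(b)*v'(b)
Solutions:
 v(b) = C1/cos(b)^(1/7)


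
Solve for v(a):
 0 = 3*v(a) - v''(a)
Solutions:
 v(a) = C1*exp(-sqrt(3)*a) + C2*exp(sqrt(3)*a)


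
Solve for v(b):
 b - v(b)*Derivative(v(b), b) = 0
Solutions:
 v(b) = -sqrt(C1 + b^2)
 v(b) = sqrt(C1 + b^2)


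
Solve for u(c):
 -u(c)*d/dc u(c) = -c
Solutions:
 u(c) = -sqrt(C1 + c^2)
 u(c) = sqrt(C1 + c^2)


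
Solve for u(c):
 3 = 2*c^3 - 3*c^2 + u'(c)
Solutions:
 u(c) = C1 - c^4/2 + c^3 + 3*c


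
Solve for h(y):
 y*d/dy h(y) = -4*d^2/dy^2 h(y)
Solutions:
 h(y) = C1 + C2*erf(sqrt(2)*y/4)


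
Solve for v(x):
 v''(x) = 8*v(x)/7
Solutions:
 v(x) = C1*exp(-2*sqrt(14)*x/7) + C2*exp(2*sqrt(14)*x/7)


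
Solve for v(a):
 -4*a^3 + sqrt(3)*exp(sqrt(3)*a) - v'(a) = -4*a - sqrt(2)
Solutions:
 v(a) = C1 - a^4 + 2*a^2 + sqrt(2)*a + exp(sqrt(3)*a)


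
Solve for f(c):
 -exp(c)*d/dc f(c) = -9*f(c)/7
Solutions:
 f(c) = C1*exp(-9*exp(-c)/7)


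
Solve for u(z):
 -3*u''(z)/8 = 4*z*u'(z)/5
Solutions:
 u(z) = C1 + C2*erf(4*sqrt(15)*z/15)


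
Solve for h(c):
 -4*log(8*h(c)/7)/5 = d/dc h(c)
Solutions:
 5*Integral(1/(log(_y) - log(7) + 3*log(2)), (_y, h(c)))/4 = C1 - c


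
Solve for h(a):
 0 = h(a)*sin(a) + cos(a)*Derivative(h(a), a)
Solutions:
 h(a) = C1*cos(a)


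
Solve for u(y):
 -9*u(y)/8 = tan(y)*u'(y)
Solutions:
 u(y) = C1/sin(y)^(9/8)


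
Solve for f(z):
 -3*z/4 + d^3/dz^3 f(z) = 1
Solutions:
 f(z) = C1 + C2*z + C3*z^2 + z^4/32 + z^3/6


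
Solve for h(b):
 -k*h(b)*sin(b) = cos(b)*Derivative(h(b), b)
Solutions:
 h(b) = C1*exp(k*log(cos(b)))


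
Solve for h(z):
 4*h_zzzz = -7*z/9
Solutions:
 h(z) = C1 + C2*z + C3*z^2 + C4*z^3 - 7*z^5/4320


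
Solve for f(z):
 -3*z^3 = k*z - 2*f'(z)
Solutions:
 f(z) = C1 + k*z^2/4 + 3*z^4/8


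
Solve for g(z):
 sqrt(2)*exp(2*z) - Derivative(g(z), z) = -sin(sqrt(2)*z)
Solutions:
 g(z) = C1 + sqrt(2)*exp(2*z)/2 - sqrt(2)*cos(sqrt(2)*z)/2


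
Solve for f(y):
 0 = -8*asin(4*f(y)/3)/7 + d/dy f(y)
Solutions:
 Integral(1/asin(4*_y/3), (_y, f(y))) = C1 + 8*y/7


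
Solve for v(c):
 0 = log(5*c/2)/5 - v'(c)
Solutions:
 v(c) = C1 + c*log(c)/5 - c/5 - c*log(2)/5 + c*log(5)/5


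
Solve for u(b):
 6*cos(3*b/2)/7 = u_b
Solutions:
 u(b) = C1 + 4*sin(3*b/2)/7


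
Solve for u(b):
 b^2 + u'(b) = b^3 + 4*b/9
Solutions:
 u(b) = C1 + b^4/4 - b^3/3 + 2*b^2/9


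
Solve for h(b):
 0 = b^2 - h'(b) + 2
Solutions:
 h(b) = C1 + b^3/3 + 2*b


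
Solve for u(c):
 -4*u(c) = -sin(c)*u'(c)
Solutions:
 u(c) = C1*(cos(c)^2 - 2*cos(c) + 1)/(cos(c)^2 + 2*cos(c) + 1)


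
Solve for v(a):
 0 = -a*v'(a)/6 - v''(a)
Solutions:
 v(a) = C1 + C2*erf(sqrt(3)*a/6)


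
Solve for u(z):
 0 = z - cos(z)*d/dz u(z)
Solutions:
 u(z) = C1 + Integral(z/cos(z), z)


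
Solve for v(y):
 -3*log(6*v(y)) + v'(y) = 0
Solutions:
 -Integral(1/(log(_y) + log(6)), (_y, v(y)))/3 = C1 - y


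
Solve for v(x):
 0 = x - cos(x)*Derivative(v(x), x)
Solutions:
 v(x) = C1 + Integral(x/cos(x), x)


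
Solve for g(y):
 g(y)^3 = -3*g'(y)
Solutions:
 g(y) = -sqrt(6)*sqrt(-1/(C1 - y))/2
 g(y) = sqrt(6)*sqrt(-1/(C1 - y))/2


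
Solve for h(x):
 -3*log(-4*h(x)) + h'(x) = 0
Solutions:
 -Integral(1/(log(-_y) + 2*log(2)), (_y, h(x)))/3 = C1 - x


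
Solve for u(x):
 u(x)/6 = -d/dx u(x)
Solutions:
 u(x) = C1*exp(-x/6)


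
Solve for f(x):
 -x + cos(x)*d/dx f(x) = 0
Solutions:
 f(x) = C1 + Integral(x/cos(x), x)


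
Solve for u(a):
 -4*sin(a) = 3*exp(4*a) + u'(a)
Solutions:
 u(a) = C1 - 3*exp(4*a)/4 + 4*cos(a)


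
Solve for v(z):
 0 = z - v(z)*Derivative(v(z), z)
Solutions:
 v(z) = -sqrt(C1 + z^2)
 v(z) = sqrt(C1 + z^2)


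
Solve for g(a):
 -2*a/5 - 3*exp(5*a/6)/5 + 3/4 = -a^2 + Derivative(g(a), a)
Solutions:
 g(a) = C1 + a^3/3 - a^2/5 + 3*a/4 - 18*exp(5*a/6)/25


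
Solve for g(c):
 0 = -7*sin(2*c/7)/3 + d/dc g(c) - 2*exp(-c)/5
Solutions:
 g(c) = C1 - 49*cos(2*c/7)/6 - 2*exp(-c)/5


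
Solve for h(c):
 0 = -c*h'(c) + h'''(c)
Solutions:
 h(c) = C1 + Integral(C2*airyai(c) + C3*airybi(c), c)


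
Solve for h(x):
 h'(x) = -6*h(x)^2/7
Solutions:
 h(x) = 7/(C1 + 6*x)


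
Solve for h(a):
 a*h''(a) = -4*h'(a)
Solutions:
 h(a) = C1 + C2/a^3


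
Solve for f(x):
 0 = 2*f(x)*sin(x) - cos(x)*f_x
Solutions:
 f(x) = C1/cos(x)^2


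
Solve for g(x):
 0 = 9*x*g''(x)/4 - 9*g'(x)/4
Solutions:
 g(x) = C1 + C2*x^2


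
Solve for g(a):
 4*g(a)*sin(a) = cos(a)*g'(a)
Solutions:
 g(a) = C1/cos(a)^4


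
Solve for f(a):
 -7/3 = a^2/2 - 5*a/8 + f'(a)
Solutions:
 f(a) = C1 - a^3/6 + 5*a^2/16 - 7*a/3


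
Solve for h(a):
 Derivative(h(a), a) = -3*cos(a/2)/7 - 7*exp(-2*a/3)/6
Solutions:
 h(a) = C1 - 6*sin(a/2)/7 + 7*exp(-2*a/3)/4


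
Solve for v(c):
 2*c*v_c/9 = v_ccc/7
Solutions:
 v(c) = C1 + Integral(C2*airyai(42^(1/3)*c/3) + C3*airybi(42^(1/3)*c/3), c)


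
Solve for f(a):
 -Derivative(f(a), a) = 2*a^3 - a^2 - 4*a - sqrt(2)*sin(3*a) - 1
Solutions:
 f(a) = C1 - a^4/2 + a^3/3 + 2*a^2 + a - sqrt(2)*cos(3*a)/3


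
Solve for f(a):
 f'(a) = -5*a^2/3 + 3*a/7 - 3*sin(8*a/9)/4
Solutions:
 f(a) = C1 - 5*a^3/9 + 3*a^2/14 + 27*cos(8*a/9)/32


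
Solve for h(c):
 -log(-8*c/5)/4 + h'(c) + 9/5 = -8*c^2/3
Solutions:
 h(c) = C1 - 8*c^3/9 + c*log(-c)/4 + c*(-41 - 5*log(5) + 15*log(2))/20


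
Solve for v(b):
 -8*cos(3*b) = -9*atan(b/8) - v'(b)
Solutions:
 v(b) = C1 - 9*b*atan(b/8) + 36*log(b^2 + 64) + 8*sin(3*b)/3


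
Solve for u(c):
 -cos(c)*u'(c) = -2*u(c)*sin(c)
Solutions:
 u(c) = C1/cos(c)^2


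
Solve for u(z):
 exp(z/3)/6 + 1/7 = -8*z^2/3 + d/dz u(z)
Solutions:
 u(z) = C1 + 8*z^3/9 + z/7 + exp(z/3)/2


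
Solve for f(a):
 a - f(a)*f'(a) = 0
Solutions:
 f(a) = -sqrt(C1 + a^2)
 f(a) = sqrt(C1 + a^2)


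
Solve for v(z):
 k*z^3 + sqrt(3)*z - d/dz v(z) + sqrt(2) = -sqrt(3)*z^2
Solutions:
 v(z) = C1 + k*z^4/4 + sqrt(3)*z^3/3 + sqrt(3)*z^2/2 + sqrt(2)*z


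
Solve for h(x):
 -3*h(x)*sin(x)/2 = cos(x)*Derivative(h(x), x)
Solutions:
 h(x) = C1*cos(x)^(3/2)


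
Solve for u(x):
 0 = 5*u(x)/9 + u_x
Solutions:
 u(x) = C1*exp(-5*x/9)


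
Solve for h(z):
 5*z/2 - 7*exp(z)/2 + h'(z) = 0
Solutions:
 h(z) = C1 - 5*z^2/4 + 7*exp(z)/2


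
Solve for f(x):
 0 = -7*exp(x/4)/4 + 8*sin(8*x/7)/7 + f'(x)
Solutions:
 f(x) = C1 + 7*exp(x/4) + cos(8*x/7)


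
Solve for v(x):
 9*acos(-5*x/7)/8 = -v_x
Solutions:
 v(x) = C1 - 9*x*acos(-5*x/7)/8 - 9*sqrt(49 - 25*x^2)/40


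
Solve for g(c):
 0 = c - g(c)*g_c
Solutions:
 g(c) = -sqrt(C1 + c^2)
 g(c) = sqrt(C1 + c^2)


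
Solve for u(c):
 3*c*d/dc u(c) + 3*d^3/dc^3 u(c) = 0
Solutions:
 u(c) = C1 + Integral(C2*airyai(-c) + C3*airybi(-c), c)


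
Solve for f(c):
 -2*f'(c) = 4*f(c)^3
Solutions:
 f(c) = -sqrt(2)*sqrt(-1/(C1 - 2*c))/2
 f(c) = sqrt(2)*sqrt(-1/(C1 - 2*c))/2


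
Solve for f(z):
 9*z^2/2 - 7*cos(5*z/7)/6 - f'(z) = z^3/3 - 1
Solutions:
 f(z) = C1 - z^4/12 + 3*z^3/2 + z - 49*sin(5*z/7)/30


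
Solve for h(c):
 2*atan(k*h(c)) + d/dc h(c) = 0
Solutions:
 Integral(1/atan(_y*k), (_y, h(c))) = C1 - 2*c


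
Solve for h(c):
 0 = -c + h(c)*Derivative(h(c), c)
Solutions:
 h(c) = -sqrt(C1 + c^2)
 h(c) = sqrt(C1 + c^2)


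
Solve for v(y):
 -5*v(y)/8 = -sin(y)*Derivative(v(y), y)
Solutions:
 v(y) = C1*(cos(y) - 1)^(5/16)/(cos(y) + 1)^(5/16)


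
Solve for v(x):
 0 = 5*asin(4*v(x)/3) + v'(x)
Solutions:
 Integral(1/asin(4*_y/3), (_y, v(x))) = C1 - 5*x


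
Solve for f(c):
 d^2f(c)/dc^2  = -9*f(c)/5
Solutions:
 f(c) = C1*sin(3*sqrt(5)*c/5) + C2*cos(3*sqrt(5)*c/5)


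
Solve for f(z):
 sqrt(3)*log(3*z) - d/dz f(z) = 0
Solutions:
 f(z) = C1 + sqrt(3)*z*log(z) - sqrt(3)*z + sqrt(3)*z*log(3)


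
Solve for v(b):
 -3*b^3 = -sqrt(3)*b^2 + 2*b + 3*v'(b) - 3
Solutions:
 v(b) = C1 - b^4/4 + sqrt(3)*b^3/9 - b^2/3 + b


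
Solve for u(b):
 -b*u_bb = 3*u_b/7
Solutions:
 u(b) = C1 + C2*b^(4/7)


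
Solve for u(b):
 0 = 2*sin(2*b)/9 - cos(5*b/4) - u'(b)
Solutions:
 u(b) = C1 - 4*sin(5*b/4)/5 - cos(2*b)/9


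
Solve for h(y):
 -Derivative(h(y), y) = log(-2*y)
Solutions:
 h(y) = C1 - y*log(-y) + y*(1 - log(2))


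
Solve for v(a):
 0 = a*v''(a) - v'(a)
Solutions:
 v(a) = C1 + C2*a^2


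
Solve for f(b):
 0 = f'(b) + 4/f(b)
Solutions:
 f(b) = -sqrt(C1 - 8*b)
 f(b) = sqrt(C1 - 8*b)


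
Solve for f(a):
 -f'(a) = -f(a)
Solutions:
 f(a) = C1*exp(a)


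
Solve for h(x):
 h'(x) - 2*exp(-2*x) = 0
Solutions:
 h(x) = C1 - exp(-2*x)


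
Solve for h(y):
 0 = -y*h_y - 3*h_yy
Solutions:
 h(y) = C1 + C2*erf(sqrt(6)*y/6)


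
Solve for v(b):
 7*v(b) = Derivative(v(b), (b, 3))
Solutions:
 v(b) = C3*exp(7^(1/3)*b) + (C1*sin(sqrt(3)*7^(1/3)*b/2) + C2*cos(sqrt(3)*7^(1/3)*b/2))*exp(-7^(1/3)*b/2)


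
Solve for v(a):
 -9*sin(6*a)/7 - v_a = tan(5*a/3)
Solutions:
 v(a) = C1 + 3*log(cos(5*a/3))/5 + 3*cos(6*a)/14


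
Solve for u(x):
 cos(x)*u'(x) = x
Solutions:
 u(x) = C1 + Integral(x/cos(x), x)


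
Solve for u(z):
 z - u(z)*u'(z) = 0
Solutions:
 u(z) = -sqrt(C1 + z^2)
 u(z) = sqrt(C1 + z^2)


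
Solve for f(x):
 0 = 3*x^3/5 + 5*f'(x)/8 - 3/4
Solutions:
 f(x) = C1 - 6*x^4/25 + 6*x/5


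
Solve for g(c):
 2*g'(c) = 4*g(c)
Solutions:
 g(c) = C1*exp(2*c)


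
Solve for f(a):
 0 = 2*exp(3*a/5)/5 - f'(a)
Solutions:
 f(a) = C1 + 2*exp(3*a/5)/3


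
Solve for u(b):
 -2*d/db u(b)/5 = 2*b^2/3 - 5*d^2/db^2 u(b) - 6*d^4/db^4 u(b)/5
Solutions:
 u(b) = C1 + C2*exp(2^(1/3)*b*(-(18 + sqrt(31574))^(1/3) + 25*2^(1/3)/(18 + sqrt(31574))^(1/3))/12)*sin(2^(1/3)*sqrt(3)*b*(25*2^(1/3)/(18 + sqrt(31574))^(1/3) + (18 + sqrt(31574))^(1/3))/12) + C3*exp(2^(1/3)*b*(-(18 + sqrt(31574))^(1/3) + 25*2^(1/3)/(18 + sqrt(31574))^(1/3))/12)*cos(2^(1/3)*sqrt(3)*b*(25*2^(1/3)/(18 + sqrt(31574))^(1/3) + (18 + sqrt(31574))^(1/3))/12) + C4*exp(-2^(1/3)*b*(-(18 + sqrt(31574))^(1/3) + 25*2^(1/3)/(18 + sqrt(31574))^(1/3))/6) - 5*b^3/9 - 125*b^2/6 - 3125*b/6


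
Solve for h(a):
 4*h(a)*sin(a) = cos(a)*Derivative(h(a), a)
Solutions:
 h(a) = C1/cos(a)^4


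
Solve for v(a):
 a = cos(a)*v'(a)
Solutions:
 v(a) = C1 + Integral(a/cos(a), a)


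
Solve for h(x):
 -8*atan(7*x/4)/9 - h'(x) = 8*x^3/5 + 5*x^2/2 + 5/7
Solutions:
 h(x) = C1 - 2*x^4/5 - 5*x^3/6 - 8*x*atan(7*x/4)/9 - 5*x/7 + 16*log(49*x^2 + 16)/63


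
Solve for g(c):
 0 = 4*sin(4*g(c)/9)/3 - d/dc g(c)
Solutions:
 -4*c/3 + 9*log(cos(4*g(c)/9) - 1)/8 - 9*log(cos(4*g(c)/9) + 1)/8 = C1


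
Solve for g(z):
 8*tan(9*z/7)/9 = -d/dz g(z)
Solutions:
 g(z) = C1 + 56*log(cos(9*z/7))/81


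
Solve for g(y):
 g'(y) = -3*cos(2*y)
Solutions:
 g(y) = C1 - 3*sin(2*y)/2


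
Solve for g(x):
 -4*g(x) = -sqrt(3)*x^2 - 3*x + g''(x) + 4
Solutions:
 g(x) = C1*sin(2*x) + C2*cos(2*x) + sqrt(3)*x^2/4 + 3*x/4 - 1 - sqrt(3)/8


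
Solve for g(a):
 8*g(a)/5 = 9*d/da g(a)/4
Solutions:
 g(a) = C1*exp(32*a/45)


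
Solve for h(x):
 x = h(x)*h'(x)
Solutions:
 h(x) = -sqrt(C1 + x^2)
 h(x) = sqrt(C1 + x^2)


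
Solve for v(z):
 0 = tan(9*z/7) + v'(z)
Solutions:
 v(z) = C1 + 7*log(cos(9*z/7))/9


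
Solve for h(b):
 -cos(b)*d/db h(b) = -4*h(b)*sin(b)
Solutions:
 h(b) = C1/cos(b)^4


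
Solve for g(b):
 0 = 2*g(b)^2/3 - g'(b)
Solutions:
 g(b) = -3/(C1 + 2*b)


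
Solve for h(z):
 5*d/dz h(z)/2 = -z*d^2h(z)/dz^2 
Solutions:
 h(z) = C1 + C2/z^(3/2)


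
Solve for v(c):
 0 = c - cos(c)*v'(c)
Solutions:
 v(c) = C1 + Integral(c/cos(c), c)


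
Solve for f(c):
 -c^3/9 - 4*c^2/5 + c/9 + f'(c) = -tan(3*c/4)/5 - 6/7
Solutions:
 f(c) = C1 + c^4/36 + 4*c^3/15 - c^2/18 - 6*c/7 + 4*log(cos(3*c/4))/15


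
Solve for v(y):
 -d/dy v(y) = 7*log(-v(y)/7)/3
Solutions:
 3*Integral(1/(log(-_y) - log(7)), (_y, v(y)))/7 = C1 - y


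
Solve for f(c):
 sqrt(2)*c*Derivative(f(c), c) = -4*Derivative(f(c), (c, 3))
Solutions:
 f(c) = C1 + Integral(C2*airyai(-sqrt(2)*c/2) + C3*airybi(-sqrt(2)*c/2), c)


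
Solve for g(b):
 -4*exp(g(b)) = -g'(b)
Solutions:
 g(b) = log(-1/(C1 + 4*b))


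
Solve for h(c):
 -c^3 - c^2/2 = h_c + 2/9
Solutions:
 h(c) = C1 - c^4/4 - c^3/6 - 2*c/9


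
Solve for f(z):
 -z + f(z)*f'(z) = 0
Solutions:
 f(z) = -sqrt(C1 + z^2)
 f(z) = sqrt(C1 + z^2)


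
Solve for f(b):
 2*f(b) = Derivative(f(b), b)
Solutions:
 f(b) = C1*exp(2*b)


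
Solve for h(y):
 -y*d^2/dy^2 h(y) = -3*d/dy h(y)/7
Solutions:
 h(y) = C1 + C2*y^(10/7)


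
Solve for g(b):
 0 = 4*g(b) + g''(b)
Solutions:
 g(b) = C1*sin(2*b) + C2*cos(2*b)


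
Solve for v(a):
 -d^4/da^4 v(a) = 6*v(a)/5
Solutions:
 v(a) = (C1*sin(10^(3/4)*3^(1/4)*a/10) + C2*cos(10^(3/4)*3^(1/4)*a/10))*exp(-10^(3/4)*3^(1/4)*a/10) + (C3*sin(10^(3/4)*3^(1/4)*a/10) + C4*cos(10^(3/4)*3^(1/4)*a/10))*exp(10^(3/4)*3^(1/4)*a/10)


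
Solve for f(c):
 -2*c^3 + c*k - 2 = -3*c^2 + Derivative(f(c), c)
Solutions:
 f(c) = C1 - c^4/2 + c^3 + c^2*k/2 - 2*c


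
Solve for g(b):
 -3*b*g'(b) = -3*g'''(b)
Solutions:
 g(b) = C1 + Integral(C2*airyai(b) + C3*airybi(b), b)


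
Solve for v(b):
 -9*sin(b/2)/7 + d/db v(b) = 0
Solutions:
 v(b) = C1 - 18*cos(b/2)/7


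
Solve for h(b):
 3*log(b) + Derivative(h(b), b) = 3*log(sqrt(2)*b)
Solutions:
 h(b) = C1 + 3*b*log(2)/2


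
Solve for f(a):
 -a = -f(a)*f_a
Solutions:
 f(a) = -sqrt(C1 + a^2)
 f(a) = sqrt(C1 + a^2)


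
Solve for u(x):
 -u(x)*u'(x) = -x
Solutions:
 u(x) = -sqrt(C1 + x^2)
 u(x) = sqrt(C1 + x^2)


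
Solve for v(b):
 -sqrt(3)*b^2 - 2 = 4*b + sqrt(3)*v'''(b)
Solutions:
 v(b) = C1 + C2*b + C3*b^2 - b^5/60 - sqrt(3)*b^4/18 - sqrt(3)*b^3/9


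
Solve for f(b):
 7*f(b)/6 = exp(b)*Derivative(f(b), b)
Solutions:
 f(b) = C1*exp(-7*exp(-b)/6)


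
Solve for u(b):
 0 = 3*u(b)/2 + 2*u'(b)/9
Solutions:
 u(b) = C1*exp(-27*b/4)


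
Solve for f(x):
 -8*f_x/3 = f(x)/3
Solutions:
 f(x) = C1*exp(-x/8)


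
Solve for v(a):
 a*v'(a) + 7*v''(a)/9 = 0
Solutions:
 v(a) = C1 + C2*erf(3*sqrt(14)*a/14)


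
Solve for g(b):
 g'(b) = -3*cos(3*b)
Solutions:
 g(b) = C1 - sin(3*b)


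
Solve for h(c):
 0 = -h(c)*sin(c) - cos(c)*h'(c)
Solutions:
 h(c) = C1*cos(c)


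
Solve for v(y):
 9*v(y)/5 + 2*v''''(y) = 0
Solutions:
 v(y) = (C1*sin(2^(1/4)*sqrt(3)*5^(3/4)*y/10) + C2*cos(2^(1/4)*sqrt(3)*5^(3/4)*y/10))*exp(-2^(1/4)*sqrt(3)*5^(3/4)*y/10) + (C3*sin(2^(1/4)*sqrt(3)*5^(3/4)*y/10) + C4*cos(2^(1/4)*sqrt(3)*5^(3/4)*y/10))*exp(2^(1/4)*sqrt(3)*5^(3/4)*y/10)


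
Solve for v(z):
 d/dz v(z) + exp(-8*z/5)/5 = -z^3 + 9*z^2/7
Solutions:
 v(z) = C1 - z^4/4 + 3*z^3/7 + exp(-8*z/5)/8


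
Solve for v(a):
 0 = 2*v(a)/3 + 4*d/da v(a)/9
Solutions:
 v(a) = C1*exp(-3*a/2)


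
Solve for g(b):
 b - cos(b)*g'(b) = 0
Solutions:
 g(b) = C1 + Integral(b/cos(b), b)


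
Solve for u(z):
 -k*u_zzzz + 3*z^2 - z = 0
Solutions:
 u(z) = C1 + C2*z + C3*z^2 + C4*z^3 + z^6/(120*k) - z^5/(120*k)


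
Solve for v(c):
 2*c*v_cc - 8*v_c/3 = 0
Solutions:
 v(c) = C1 + C2*c^(7/3)


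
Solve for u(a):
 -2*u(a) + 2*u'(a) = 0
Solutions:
 u(a) = C1*exp(a)


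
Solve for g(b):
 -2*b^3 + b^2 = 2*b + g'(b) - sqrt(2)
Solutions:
 g(b) = C1 - b^4/2 + b^3/3 - b^2 + sqrt(2)*b


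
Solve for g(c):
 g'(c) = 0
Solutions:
 g(c) = C1


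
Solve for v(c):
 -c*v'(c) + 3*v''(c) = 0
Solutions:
 v(c) = C1 + C2*erfi(sqrt(6)*c/6)


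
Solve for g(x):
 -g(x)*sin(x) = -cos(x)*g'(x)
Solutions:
 g(x) = C1/cos(x)


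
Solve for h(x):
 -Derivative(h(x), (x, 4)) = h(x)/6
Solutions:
 h(x) = (C1*sin(2^(1/4)*3^(3/4)*x/6) + C2*cos(2^(1/4)*3^(3/4)*x/6))*exp(-2^(1/4)*3^(3/4)*x/6) + (C3*sin(2^(1/4)*3^(3/4)*x/6) + C4*cos(2^(1/4)*3^(3/4)*x/6))*exp(2^(1/4)*3^(3/4)*x/6)


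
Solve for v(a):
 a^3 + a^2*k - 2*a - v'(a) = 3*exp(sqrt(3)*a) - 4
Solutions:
 v(a) = C1 + a^4/4 + a^3*k/3 - a^2 + 4*a - sqrt(3)*exp(sqrt(3)*a)


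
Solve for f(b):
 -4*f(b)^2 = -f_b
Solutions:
 f(b) = -1/(C1 + 4*b)


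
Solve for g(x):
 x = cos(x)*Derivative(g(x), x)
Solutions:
 g(x) = C1 + Integral(x/cos(x), x)


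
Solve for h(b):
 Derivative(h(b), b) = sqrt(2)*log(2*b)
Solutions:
 h(b) = C1 + sqrt(2)*b*log(b) - sqrt(2)*b + sqrt(2)*b*log(2)


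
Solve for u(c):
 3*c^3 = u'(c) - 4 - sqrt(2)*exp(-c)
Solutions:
 u(c) = C1 + 3*c^4/4 + 4*c - sqrt(2)*exp(-c)


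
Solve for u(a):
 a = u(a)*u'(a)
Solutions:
 u(a) = -sqrt(C1 + a^2)
 u(a) = sqrt(C1 + a^2)


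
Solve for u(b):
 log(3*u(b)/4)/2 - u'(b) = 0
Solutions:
 2*Integral(1/(-log(_y) - log(3) + 2*log(2)), (_y, u(b))) = C1 - b


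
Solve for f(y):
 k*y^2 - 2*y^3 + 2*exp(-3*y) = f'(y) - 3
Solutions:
 f(y) = C1 + k*y^3/3 - y^4/2 + 3*y - 2*exp(-3*y)/3


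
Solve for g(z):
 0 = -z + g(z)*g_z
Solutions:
 g(z) = -sqrt(C1 + z^2)
 g(z) = sqrt(C1 + z^2)


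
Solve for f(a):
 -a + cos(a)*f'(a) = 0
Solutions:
 f(a) = C1 + Integral(a/cos(a), a)


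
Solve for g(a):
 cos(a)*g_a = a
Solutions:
 g(a) = C1 + Integral(a/cos(a), a)


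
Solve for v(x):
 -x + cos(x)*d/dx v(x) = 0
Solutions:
 v(x) = C1 + Integral(x/cos(x), x)


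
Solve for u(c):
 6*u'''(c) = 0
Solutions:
 u(c) = C1 + C2*c + C3*c^2


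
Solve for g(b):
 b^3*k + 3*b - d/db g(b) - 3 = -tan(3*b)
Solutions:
 g(b) = C1 + b^4*k/4 + 3*b^2/2 - 3*b - log(cos(3*b))/3


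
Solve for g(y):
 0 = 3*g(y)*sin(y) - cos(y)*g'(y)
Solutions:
 g(y) = C1/cos(y)^3


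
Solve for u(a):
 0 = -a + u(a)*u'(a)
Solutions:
 u(a) = -sqrt(C1 + a^2)
 u(a) = sqrt(C1 + a^2)


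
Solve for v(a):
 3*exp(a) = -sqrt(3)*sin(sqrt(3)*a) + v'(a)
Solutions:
 v(a) = C1 + 3*exp(a) - cos(sqrt(3)*a)


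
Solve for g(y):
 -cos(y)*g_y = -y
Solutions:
 g(y) = C1 + Integral(y/cos(y), y)


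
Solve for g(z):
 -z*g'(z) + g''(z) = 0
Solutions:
 g(z) = C1 + C2*erfi(sqrt(2)*z/2)


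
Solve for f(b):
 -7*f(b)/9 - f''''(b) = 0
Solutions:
 f(b) = (C1*sin(sqrt(6)*7^(1/4)*b/6) + C2*cos(sqrt(6)*7^(1/4)*b/6))*exp(-sqrt(6)*7^(1/4)*b/6) + (C3*sin(sqrt(6)*7^(1/4)*b/6) + C4*cos(sqrt(6)*7^(1/4)*b/6))*exp(sqrt(6)*7^(1/4)*b/6)


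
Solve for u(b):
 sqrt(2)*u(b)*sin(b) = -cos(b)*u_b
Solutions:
 u(b) = C1*cos(b)^(sqrt(2))


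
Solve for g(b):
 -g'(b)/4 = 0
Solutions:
 g(b) = C1


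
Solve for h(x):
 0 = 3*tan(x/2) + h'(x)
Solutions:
 h(x) = C1 + 6*log(cos(x/2))


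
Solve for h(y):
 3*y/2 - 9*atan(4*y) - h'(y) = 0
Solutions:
 h(y) = C1 + 3*y^2/4 - 9*y*atan(4*y) + 9*log(16*y^2 + 1)/8


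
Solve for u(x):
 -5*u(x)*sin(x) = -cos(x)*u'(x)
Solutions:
 u(x) = C1/cos(x)^5


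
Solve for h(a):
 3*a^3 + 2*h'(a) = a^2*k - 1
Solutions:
 h(a) = C1 - 3*a^4/8 + a^3*k/6 - a/2


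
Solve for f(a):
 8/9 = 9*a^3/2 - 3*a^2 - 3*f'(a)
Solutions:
 f(a) = C1 + 3*a^4/8 - a^3/3 - 8*a/27


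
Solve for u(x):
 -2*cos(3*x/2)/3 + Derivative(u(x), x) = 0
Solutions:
 u(x) = C1 + 4*sin(3*x/2)/9


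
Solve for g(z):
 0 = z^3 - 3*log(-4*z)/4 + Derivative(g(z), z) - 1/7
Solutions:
 g(z) = C1 - z^4/4 + 3*z*log(-z)/4 + z*(-17 + 42*log(2))/28


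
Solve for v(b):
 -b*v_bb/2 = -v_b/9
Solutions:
 v(b) = C1 + C2*b^(11/9)


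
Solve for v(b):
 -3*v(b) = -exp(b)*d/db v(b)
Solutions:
 v(b) = C1*exp(-3*exp(-b))


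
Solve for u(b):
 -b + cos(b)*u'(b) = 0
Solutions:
 u(b) = C1 + Integral(b/cos(b), b)


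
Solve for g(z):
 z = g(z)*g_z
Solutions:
 g(z) = -sqrt(C1 + z^2)
 g(z) = sqrt(C1 + z^2)


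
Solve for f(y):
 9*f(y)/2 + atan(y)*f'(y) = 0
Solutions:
 f(y) = C1*exp(-9*Integral(1/atan(y), y)/2)


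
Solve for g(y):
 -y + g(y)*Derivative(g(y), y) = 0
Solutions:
 g(y) = -sqrt(C1 + y^2)
 g(y) = sqrt(C1 + y^2)


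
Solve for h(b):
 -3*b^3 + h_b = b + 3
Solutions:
 h(b) = C1 + 3*b^4/4 + b^2/2 + 3*b


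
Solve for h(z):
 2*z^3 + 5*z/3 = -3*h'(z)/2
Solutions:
 h(z) = C1 - z^4/3 - 5*z^2/9


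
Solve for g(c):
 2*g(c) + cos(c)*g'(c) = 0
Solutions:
 g(c) = C1*(sin(c) - 1)/(sin(c) + 1)


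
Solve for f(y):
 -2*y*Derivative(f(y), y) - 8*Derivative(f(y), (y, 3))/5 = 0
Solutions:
 f(y) = C1 + Integral(C2*airyai(-10^(1/3)*y/2) + C3*airybi(-10^(1/3)*y/2), y)


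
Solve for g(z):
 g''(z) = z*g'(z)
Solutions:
 g(z) = C1 + C2*erfi(sqrt(2)*z/2)


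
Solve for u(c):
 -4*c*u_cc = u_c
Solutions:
 u(c) = C1 + C2*c^(3/4)


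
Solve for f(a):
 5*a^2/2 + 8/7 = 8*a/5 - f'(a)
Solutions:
 f(a) = C1 - 5*a^3/6 + 4*a^2/5 - 8*a/7


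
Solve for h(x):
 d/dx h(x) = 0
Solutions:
 h(x) = C1


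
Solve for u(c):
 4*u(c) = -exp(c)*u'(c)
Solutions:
 u(c) = C1*exp(4*exp(-c))


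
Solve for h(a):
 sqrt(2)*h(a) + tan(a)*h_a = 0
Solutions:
 h(a) = C1/sin(a)^(sqrt(2))


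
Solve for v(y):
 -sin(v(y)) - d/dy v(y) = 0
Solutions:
 v(y) = -acos((-C1 - exp(2*y))/(C1 - exp(2*y))) + 2*pi
 v(y) = acos((-C1 - exp(2*y))/(C1 - exp(2*y)))


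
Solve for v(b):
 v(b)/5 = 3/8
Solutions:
 v(b) = 15/8


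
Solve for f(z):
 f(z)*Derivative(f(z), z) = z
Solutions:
 f(z) = -sqrt(C1 + z^2)
 f(z) = sqrt(C1 + z^2)


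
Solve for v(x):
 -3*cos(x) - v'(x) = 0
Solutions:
 v(x) = C1 - 3*sin(x)


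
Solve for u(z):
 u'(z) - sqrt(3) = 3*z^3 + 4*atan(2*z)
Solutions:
 u(z) = C1 + 3*z^4/4 + 4*z*atan(2*z) + sqrt(3)*z - log(4*z^2 + 1)


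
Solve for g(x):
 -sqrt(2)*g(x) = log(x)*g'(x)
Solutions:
 g(x) = C1*exp(-sqrt(2)*li(x))


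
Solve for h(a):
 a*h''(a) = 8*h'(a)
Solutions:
 h(a) = C1 + C2*a^9


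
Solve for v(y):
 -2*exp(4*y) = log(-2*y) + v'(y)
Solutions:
 v(y) = C1 - y*log(-y) + y*(1 - log(2)) - exp(4*y)/2


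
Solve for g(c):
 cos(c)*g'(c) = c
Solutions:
 g(c) = C1 + Integral(c/cos(c), c)


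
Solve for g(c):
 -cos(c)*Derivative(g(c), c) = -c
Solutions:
 g(c) = C1 + Integral(c/cos(c), c)


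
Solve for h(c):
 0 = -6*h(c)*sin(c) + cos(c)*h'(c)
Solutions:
 h(c) = C1/cos(c)^6


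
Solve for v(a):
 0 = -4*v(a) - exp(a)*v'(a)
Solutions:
 v(a) = C1*exp(4*exp(-a))


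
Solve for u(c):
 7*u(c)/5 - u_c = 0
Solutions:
 u(c) = C1*exp(7*c/5)


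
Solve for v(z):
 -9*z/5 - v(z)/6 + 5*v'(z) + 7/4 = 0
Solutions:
 v(z) = C1*exp(z/30) - 54*z/5 - 627/2


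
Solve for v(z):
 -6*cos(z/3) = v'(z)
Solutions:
 v(z) = C1 - 18*sin(z/3)


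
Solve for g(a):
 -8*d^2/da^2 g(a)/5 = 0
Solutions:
 g(a) = C1 + C2*a


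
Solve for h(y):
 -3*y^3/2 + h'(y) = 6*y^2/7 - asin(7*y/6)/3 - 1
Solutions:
 h(y) = C1 + 3*y^4/8 + 2*y^3/7 - y*asin(7*y/6)/3 - y - sqrt(36 - 49*y^2)/21


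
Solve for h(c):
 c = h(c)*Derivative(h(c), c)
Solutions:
 h(c) = -sqrt(C1 + c^2)
 h(c) = sqrt(C1 + c^2)


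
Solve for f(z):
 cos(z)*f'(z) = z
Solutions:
 f(z) = C1 + Integral(z/cos(z), z)


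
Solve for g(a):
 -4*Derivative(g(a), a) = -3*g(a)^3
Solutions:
 g(a) = -sqrt(2)*sqrt(-1/(C1 + 3*a))
 g(a) = sqrt(2)*sqrt(-1/(C1 + 3*a))


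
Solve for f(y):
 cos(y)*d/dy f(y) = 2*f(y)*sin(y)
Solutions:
 f(y) = C1/cos(y)^2


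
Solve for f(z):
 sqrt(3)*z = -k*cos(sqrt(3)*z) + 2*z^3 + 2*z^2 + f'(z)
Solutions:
 f(z) = C1 + sqrt(3)*k*sin(sqrt(3)*z)/3 - z^4/2 - 2*z^3/3 + sqrt(3)*z^2/2


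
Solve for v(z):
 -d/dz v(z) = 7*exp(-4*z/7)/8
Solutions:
 v(z) = C1 + 49*exp(-4*z/7)/32


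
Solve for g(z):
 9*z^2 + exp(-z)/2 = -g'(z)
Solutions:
 g(z) = C1 - 3*z^3 + exp(-z)/2


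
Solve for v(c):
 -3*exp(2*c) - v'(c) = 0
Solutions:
 v(c) = C1 - 3*exp(2*c)/2


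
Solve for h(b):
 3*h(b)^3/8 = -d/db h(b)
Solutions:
 h(b) = -2*sqrt(-1/(C1 - 3*b))
 h(b) = 2*sqrt(-1/(C1 - 3*b))


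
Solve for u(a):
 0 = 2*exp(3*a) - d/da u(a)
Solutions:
 u(a) = C1 + 2*exp(3*a)/3


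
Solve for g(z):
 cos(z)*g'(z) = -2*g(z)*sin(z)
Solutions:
 g(z) = C1*cos(z)^2


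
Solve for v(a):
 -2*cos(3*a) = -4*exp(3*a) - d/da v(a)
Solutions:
 v(a) = C1 - 4*exp(3*a)/3 + 2*sin(3*a)/3


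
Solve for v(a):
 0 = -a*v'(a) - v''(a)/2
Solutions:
 v(a) = C1 + C2*erf(a)


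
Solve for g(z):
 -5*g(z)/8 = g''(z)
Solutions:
 g(z) = C1*sin(sqrt(10)*z/4) + C2*cos(sqrt(10)*z/4)


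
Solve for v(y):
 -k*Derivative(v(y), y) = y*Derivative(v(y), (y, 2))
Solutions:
 v(y) = C1 + y^(1 - re(k))*(C2*sin(log(y)*Abs(im(k))) + C3*cos(log(y)*im(k)))


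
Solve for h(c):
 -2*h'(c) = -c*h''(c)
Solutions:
 h(c) = C1 + C2*c^3


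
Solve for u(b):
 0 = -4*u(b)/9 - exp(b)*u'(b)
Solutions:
 u(b) = C1*exp(4*exp(-b)/9)


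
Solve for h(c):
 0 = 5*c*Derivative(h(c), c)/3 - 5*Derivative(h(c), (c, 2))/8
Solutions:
 h(c) = C1 + C2*erfi(2*sqrt(3)*c/3)


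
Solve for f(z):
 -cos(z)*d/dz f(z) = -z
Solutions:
 f(z) = C1 + Integral(z/cos(z), z)


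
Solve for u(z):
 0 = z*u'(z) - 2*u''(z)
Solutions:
 u(z) = C1 + C2*erfi(z/2)


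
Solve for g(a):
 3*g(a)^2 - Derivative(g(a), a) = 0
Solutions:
 g(a) = -1/(C1 + 3*a)


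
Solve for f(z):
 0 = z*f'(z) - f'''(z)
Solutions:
 f(z) = C1 + Integral(C2*airyai(z) + C3*airybi(z), z)


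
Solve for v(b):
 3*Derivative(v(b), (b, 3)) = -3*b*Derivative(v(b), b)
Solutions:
 v(b) = C1 + Integral(C2*airyai(-b) + C3*airybi(-b), b)


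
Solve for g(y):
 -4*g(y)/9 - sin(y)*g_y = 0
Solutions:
 g(y) = C1*(cos(y) + 1)^(2/9)/(cos(y) - 1)^(2/9)


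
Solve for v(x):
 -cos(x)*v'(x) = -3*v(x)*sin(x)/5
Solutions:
 v(x) = C1/cos(x)^(3/5)


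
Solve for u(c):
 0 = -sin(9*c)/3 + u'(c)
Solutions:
 u(c) = C1 - cos(9*c)/27


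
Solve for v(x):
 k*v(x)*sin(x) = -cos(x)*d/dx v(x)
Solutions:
 v(x) = C1*exp(k*log(cos(x)))


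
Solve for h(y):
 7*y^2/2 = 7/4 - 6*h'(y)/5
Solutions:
 h(y) = C1 - 35*y^3/36 + 35*y/24


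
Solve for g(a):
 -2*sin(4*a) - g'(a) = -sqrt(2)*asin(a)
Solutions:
 g(a) = C1 + sqrt(2)*(a*asin(a) + sqrt(1 - a^2)) + cos(4*a)/2


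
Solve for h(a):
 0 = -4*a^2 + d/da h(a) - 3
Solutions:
 h(a) = C1 + 4*a^3/3 + 3*a


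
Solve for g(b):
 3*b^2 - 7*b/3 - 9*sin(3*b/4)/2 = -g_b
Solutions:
 g(b) = C1 - b^3 + 7*b^2/6 - 6*cos(3*b/4)


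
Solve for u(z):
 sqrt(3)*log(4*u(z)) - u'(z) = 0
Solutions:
 -sqrt(3)*Integral(1/(log(_y) + 2*log(2)), (_y, u(z)))/3 = C1 - z


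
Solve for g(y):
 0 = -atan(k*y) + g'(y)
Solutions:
 g(y) = C1 + Piecewise((y*atan(k*y) - log(k^2*y^2 + 1)/(2*k), Ne(k, 0)), (0, True))


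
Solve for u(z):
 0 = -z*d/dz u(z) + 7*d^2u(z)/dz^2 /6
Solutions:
 u(z) = C1 + C2*erfi(sqrt(21)*z/7)


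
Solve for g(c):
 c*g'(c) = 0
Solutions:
 g(c) = C1


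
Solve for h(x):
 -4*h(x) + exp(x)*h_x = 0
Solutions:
 h(x) = C1*exp(-4*exp(-x))


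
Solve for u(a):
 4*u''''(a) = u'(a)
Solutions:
 u(a) = C1 + C4*exp(2^(1/3)*a/2) + (C2*sin(2^(1/3)*sqrt(3)*a/4) + C3*cos(2^(1/3)*sqrt(3)*a/4))*exp(-2^(1/3)*a/4)


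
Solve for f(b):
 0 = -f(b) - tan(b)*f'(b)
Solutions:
 f(b) = C1/sin(b)


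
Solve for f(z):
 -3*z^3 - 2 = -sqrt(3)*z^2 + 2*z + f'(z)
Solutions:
 f(z) = C1 - 3*z^4/4 + sqrt(3)*z^3/3 - z^2 - 2*z


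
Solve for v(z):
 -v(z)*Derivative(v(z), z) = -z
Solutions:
 v(z) = -sqrt(C1 + z^2)
 v(z) = sqrt(C1 + z^2)


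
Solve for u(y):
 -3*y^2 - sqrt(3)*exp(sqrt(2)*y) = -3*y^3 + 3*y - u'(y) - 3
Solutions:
 u(y) = C1 - 3*y^4/4 + y^3 + 3*y^2/2 - 3*y + sqrt(6)*exp(sqrt(2)*y)/2


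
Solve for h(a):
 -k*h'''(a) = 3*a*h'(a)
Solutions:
 h(a) = C1 + Integral(C2*airyai(3^(1/3)*a*(-1/k)^(1/3)) + C3*airybi(3^(1/3)*a*(-1/k)^(1/3)), a)


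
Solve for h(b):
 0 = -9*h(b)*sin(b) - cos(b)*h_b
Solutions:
 h(b) = C1*cos(b)^9


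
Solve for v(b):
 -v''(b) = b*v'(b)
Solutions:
 v(b) = C1 + C2*erf(sqrt(2)*b/2)


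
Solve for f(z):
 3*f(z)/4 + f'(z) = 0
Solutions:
 f(z) = C1*exp(-3*z/4)


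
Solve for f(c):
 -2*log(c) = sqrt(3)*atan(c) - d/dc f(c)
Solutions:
 f(c) = C1 + 2*c*log(c) - 2*c + sqrt(3)*(c*atan(c) - log(c^2 + 1)/2)


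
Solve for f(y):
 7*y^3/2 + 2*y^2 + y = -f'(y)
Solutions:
 f(y) = C1 - 7*y^4/8 - 2*y^3/3 - y^2/2


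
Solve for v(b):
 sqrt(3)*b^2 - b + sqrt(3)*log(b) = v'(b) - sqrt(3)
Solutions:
 v(b) = C1 + sqrt(3)*b^3/3 - b^2/2 + sqrt(3)*b*log(b)


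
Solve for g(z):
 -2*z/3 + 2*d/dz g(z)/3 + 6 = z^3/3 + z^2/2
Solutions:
 g(z) = C1 + z^4/8 + z^3/4 + z^2/2 - 9*z


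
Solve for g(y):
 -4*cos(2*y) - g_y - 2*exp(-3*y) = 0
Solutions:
 g(y) = C1 - 2*sin(2*y) + 2*exp(-3*y)/3


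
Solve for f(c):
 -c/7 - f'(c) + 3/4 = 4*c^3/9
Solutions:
 f(c) = C1 - c^4/9 - c^2/14 + 3*c/4


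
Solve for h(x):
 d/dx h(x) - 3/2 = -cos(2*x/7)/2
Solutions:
 h(x) = C1 + 3*x/2 - 7*sin(2*x/7)/4


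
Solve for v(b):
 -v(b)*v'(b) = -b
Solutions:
 v(b) = -sqrt(C1 + b^2)
 v(b) = sqrt(C1 + b^2)


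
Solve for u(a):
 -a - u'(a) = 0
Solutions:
 u(a) = C1 - a^2/2


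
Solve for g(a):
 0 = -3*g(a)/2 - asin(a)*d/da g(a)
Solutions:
 g(a) = C1*exp(-3*Integral(1/asin(a), a)/2)


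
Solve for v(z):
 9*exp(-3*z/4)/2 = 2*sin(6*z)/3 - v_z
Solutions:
 v(z) = C1 - cos(6*z)/9 + 6*exp(-3*z/4)


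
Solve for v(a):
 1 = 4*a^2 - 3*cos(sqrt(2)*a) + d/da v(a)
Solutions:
 v(a) = C1 - 4*a^3/3 + a + 3*sqrt(2)*sin(sqrt(2)*a)/2


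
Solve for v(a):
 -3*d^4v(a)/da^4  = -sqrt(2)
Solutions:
 v(a) = C1 + C2*a + C3*a^2 + C4*a^3 + sqrt(2)*a^4/72


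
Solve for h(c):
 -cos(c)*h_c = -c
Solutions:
 h(c) = C1 + Integral(c/cos(c), c)


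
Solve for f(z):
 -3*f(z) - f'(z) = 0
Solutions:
 f(z) = C1*exp(-3*z)


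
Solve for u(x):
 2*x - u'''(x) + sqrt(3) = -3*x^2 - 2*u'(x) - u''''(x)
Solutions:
 u(x) = C1 + C4*exp(-x) - x^3/2 - x^2/2 - 3*x/2 - sqrt(3)*x/2 + (C2*sin(x) + C3*cos(x))*exp(x)


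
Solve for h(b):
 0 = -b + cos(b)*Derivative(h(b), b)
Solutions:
 h(b) = C1 + Integral(b/cos(b), b)


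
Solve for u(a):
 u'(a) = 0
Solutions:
 u(a) = C1


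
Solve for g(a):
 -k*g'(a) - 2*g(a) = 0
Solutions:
 g(a) = C1*exp(-2*a/k)


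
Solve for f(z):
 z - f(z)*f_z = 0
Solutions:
 f(z) = -sqrt(C1 + z^2)
 f(z) = sqrt(C1 + z^2)


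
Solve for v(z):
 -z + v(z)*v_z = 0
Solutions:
 v(z) = -sqrt(C1 + z^2)
 v(z) = sqrt(C1 + z^2)


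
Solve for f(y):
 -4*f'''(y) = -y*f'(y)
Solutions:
 f(y) = C1 + Integral(C2*airyai(2^(1/3)*y/2) + C3*airybi(2^(1/3)*y/2), y)


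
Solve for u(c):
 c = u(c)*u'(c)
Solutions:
 u(c) = -sqrt(C1 + c^2)
 u(c) = sqrt(C1 + c^2)


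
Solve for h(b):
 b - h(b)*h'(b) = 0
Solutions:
 h(b) = -sqrt(C1 + b^2)
 h(b) = sqrt(C1 + b^2)


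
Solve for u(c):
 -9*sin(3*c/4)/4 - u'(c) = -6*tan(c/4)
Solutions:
 u(c) = C1 - 24*log(cos(c/4)) + 3*cos(3*c/4)


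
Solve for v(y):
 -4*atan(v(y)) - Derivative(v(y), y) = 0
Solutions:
 Integral(1/atan(_y), (_y, v(y))) = C1 - 4*y


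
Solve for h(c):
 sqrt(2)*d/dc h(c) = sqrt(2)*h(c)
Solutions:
 h(c) = C1*exp(c)


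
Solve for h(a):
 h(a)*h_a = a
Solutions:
 h(a) = -sqrt(C1 + a^2)
 h(a) = sqrt(C1 + a^2)


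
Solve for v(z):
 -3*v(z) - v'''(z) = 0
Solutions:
 v(z) = C3*exp(-3^(1/3)*z) + (C1*sin(3^(5/6)*z/2) + C2*cos(3^(5/6)*z/2))*exp(3^(1/3)*z/2)


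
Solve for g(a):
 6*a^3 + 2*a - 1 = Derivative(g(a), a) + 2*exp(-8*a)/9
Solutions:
 g(a) = C1 + 3*a^4/2 + a^2 - a + exp(-8*a)/36


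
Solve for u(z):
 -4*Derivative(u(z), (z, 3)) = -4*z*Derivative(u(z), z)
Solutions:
 u(z) = C1 + Integral(C2*airyai(z) + C3*airybi(z), z)


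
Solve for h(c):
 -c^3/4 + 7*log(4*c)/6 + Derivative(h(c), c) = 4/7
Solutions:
 h(c) = C1 + c^4/16 - 7*c*log(c)/6 - 7*c*log(2)/3 + 73*c/42


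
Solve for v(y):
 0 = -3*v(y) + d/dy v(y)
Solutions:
 v(y) = C1*exp(3*y)


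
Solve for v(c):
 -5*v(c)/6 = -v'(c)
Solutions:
 v(c) = C1*exp(5*c/6)


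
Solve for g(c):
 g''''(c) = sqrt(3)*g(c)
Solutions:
 g(c) = C1*exp(-3^(1/8)*c) + C2*exp(3^(1/8)*c) + C3*sin(3^(1/8)*c) + C4*cos(3^(1/8)*c)
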